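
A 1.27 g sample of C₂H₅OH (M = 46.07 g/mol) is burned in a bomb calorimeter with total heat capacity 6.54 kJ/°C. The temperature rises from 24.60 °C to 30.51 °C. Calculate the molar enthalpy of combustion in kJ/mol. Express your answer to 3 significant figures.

ΔT = 30.51 − 24.60 = 5.91 °C
q_cal = C_cal × ΔT = 6.54 × 5.91 = 38.6514 kJ
n = 1.27 / 46.07 = 0.02757 mol
q_rxn = −q_cal = -38.6514 kJ
ΔH = -38.6514 / 0.02757 = -1402 kJ/mol

ΔH = -1400 kJ/mol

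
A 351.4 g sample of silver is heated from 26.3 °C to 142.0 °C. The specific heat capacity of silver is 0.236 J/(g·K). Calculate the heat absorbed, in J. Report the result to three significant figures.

q = 9600 J

q = m c ΔT = 351.4 × 0.236 × (142.0 − 26.3)
q = 351.4 × 0.236 × 115.7 = 9595 J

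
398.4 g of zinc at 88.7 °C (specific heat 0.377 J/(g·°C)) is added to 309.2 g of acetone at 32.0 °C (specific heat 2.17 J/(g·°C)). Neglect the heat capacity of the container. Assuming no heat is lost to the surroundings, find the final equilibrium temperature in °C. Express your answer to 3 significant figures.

Heat lost by zinc = heat gained by acetone.
(398.4)(0.377)(88.7 − T) = (309.2)(2.17)(T − 32.0)
150.1968 (88.7 − T) = 670.964 (T − 32.0)
13322 − 150.1968 T = 670.964 T − 21471
34793 = 821.1608 T
T = 42.37 °C

T_f = 42.4 °C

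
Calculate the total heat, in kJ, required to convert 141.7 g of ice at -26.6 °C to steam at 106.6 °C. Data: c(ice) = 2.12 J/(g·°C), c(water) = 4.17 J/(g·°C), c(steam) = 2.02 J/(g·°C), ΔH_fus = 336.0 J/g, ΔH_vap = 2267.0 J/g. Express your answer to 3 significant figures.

q = 438 kJ

q1 (heat ice -26.6→0.0 °C): 141.7 × 2.12 × 26.6 = 7991 J
q2 (melt at 0 °C): 141.7 × 336.0 = 47611 J
q3 (heat water 0.0→100.0 °C): 141.7 × 4.17 × 100.0 = 59089 J
q4 (vaporize at 100 °C): 141.7 × 2267.0 = 321234 J
q5 (heat steam 100.0→106.6 °C): 141.7 × 2.02 × 6.6 = 1889 J
Total: 7991 + 47611 + 59089 + 321234 + 1889 = 437814 J = 438 kJ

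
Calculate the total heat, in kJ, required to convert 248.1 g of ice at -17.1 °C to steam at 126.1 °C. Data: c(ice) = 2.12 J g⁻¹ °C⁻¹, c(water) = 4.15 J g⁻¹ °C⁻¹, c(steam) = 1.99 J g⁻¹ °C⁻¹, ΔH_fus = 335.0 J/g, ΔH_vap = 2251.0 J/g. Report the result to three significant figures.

q1 (heat ice -17.1→0.0 °C): 248.1 × 2.12 × 17.1 = 8994 J
q2 (melt at 0 °C): 248.1 × 335.0 = 83114 J
q3 (heat water 0.0→100.0 °C): 248.1 × 4.15 × 100.0 = 102962 J
q4 (vaporize at 100 °C): 248.1 × 2251.0 = 558473 J
q5 (heat steam 100.0→126.1 °C): 248.1 × 1.99 × 26.1 = 12886 J
Total: 8994 + 83114 + 102962 + 558473 + 12886 = 766429 J = 766 kJ

q = 766 kJ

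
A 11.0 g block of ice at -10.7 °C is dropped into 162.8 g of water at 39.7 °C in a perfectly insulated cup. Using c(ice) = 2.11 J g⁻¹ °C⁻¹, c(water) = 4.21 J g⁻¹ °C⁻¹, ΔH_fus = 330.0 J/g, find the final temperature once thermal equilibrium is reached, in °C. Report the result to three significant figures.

Heat to bring ice to 0 °C and melt it: q₁ = 11.0×2.11×10.7 + 11.0×330.0 = 3878.3 J
Heat the water can supply cooling to 0 °C: 162.8×4.21×39.7 = 27209.9 J > q₁, so all ice melts.
Energy balance: 162.8×4.21×(39.7 − T) = 3878.3 + 11.0×4.21×(T − 0)
685.388(39.7 − T) = 3878.3 + 46.31 T
27209.9 − 3878.3 = 731.698 T
T = 23331.6 / 731.698 = 31.89 °C

T_f = 31.9 °C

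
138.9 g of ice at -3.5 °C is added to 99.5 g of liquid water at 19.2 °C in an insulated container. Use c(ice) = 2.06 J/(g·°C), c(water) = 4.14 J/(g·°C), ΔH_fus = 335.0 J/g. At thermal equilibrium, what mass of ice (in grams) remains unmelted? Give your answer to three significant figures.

m_ice remaining = 118 g

Heat to warm all ice to 0 °C: 138.9×2.06×3.5 = 1001.5 J
Heat released by water cooling to 0 °C: 99.5×4.14×19.2 = 7909.1 J
7909.1 J < 1001.5 + 138.9×335.0 = 47533.0 J, so not all ice melts; final T = 0 °C.
Heat left for melting: 7909.1 − 1001.5 = 6907.6 J
Mass melted = 6907.6 / 335.0 = 20.62 g
Ice remaining = 138.9 − 20.62 = 118.28 g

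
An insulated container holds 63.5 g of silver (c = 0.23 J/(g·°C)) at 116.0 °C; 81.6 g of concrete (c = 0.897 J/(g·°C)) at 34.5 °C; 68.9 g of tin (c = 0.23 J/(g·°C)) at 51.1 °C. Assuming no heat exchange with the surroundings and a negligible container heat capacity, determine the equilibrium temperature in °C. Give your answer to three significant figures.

T_f = 48.5 °C

Σ mᵢcᵢ(T − Tᵢ) = 0  ⇒  T = Σ mᵢcᵢTᵢ / Σ mᵢcᵢ
Σ mᵢcᵢ = 63.5×0.23 + 81.6×0.897 + 68.9×0.23 = 103.6472
Σ mᵢcᵢTᵢ = 14.605×116.0 + 73.1952×34.5 + 15.847×51.1 = 5029.2
T = 5029.2 / 103.6472 = 48.52 °C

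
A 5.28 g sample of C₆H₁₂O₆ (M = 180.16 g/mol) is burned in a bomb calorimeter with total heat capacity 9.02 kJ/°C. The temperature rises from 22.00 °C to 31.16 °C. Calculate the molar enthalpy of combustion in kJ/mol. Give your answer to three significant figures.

ΔH = -2820 kJ/mol

ΔT = 31.16 − 22.00 = 9.16 °C
q_cal = C_cal × ΔT = 9.02 × 9.16 = 82.6232 kJ
n = 5.28 / 180.16 = 0.02931 mol
q_rxn = −q_cal = -82.6232 kJ
ΔH = -82.6232 / 0.02931 = -2819 kJ/mol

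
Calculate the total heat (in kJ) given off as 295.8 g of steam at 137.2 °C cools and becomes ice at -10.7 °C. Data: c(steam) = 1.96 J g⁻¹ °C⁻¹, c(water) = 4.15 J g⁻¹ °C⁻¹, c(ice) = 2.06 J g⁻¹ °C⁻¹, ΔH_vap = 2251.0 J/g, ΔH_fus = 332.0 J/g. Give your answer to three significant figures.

q = 915 kJ

q1 (cool steam 137.2→100 °C): 295.8 × 1.96 × 37.2 = 21567 J
q2 (condense at 100 °C): 295.8 × 2251.0 = 665846 J
q3 (cool water 100→0 °C): 295.8 × 4.15 × 100.0 = 122757 J
q4 (freeze at 0 °C): 295.8 × 332.0 = 98206 J
q5 (cool ice 0→-10.7 °C): 295.8 × 2.06 × 10.7 = 6520 J
Total: 21567 + 665846 + 122757 + 98206 + 6520 = 914896 J = 915 kJ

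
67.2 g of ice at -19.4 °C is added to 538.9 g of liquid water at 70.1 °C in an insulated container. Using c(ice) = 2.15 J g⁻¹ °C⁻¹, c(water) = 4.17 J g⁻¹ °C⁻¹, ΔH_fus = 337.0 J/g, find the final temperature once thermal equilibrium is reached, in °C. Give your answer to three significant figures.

T_f = 52.3 °C

Heat to bring ice to 0 °C and melt it: q₁ = 67.2×2.15×19.4 + 67.2×337.0 = 25449 J
Heat the water can supply cooling to 0 °C: 538.9×4.17×70.1 = 157530 J > q₁, so all ice melts.
Energy balance: 538.9×4.17×(70.1 − T) = 25449 + 67.2×4.17×(T − 0)
2247.213(70.1 − T) = 25449 + 280.224 T
157530 − 25449 = 2527.437 T
T = 132081 / 2527.437 = 52.26 °C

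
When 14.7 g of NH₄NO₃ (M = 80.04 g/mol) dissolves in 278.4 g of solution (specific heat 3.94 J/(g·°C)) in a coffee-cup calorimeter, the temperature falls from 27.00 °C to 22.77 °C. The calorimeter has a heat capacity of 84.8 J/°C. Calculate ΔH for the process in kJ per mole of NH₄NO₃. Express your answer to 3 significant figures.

|ΔT| = |22.77 − 27.00| = 4.23 °C
|q_surr| = (278.4 × 3.94 + 84.8) × 4.23 = 1181.696 × 4.23 = 4999 J
n(NH₄NO₃) = 14.7 / 80.04 = 0.1837 mol
Temperature fell, so q_rxn = +|q_surr| = 4.999 kJ
ΔH = q_rxn / n = 27.21 kJ/mol

ΔH = 27.2 kJ/mol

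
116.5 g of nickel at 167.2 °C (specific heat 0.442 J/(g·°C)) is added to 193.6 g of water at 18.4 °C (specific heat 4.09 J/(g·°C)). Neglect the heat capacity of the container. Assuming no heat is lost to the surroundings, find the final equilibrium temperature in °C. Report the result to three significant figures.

Heat lost by nickel = heat gained by water.
(116.5)(0.442)(167.2 − T) = (193.6)(4.09)(T − 18.4)
51.493 (167.2 − T) = 791.824 (T − 18.4)
8609.6 − 51.493 T = 791.824 T − 14570
23179.6 = 843.317 T
T = 27.49 °C

T_f = 27.5 °C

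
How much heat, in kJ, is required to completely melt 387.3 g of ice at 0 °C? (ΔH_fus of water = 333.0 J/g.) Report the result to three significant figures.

q = 129 kJ

q = m × ΔH_fus = 387.3 × 333.0 = 129000 J = 129 kJ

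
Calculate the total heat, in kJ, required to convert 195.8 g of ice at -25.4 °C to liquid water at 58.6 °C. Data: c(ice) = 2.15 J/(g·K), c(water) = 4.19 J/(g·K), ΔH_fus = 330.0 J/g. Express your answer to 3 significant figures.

q1 (heat ice -25.4→0.0 °C): 195.8 × 2.15 × 25.4 = 10693 J
q2 (melt at 0 °C): 195.8 × 330.0 = 64614 J
q3 (heat water 0.0→58.6 °C): 195.8 × 4.19 × 58.6 = 48076 J
Total: 10693 + 64614 + 48076 = 123383 J = 123 kJ

q = 123 kJ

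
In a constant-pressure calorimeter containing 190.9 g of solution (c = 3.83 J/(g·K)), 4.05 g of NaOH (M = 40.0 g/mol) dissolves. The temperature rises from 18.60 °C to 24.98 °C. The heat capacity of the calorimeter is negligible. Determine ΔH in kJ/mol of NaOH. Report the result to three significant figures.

ΔH = -46.1 kJ/mol

|ΔT| = |24.98 − 18.60| = 6.38 °C
|q_surr| = (190.9 × 3.83) × 6.38 = 731.147 × 6.38 = 4665 J
n(NaOH) = 4.05 / 40.0 = 0.1013 mol
Temperature rose, so q_rxn = −|q_surr| = -4.665 kJ
ΔH = q_rxn / n = -46.05 kJ/mol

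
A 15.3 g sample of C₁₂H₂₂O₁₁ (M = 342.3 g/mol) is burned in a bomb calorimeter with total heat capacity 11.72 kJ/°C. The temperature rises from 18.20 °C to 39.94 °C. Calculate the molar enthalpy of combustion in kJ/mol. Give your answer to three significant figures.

ΔH = -5700 kJ/mol

ΔT = 39.94 − 18.20 = 21.74 °C
q_cal = C_cal × ΔT = 11.72 × 21.74 = 254.7928 kJ
n = 15.3 / 342.3 = 0.04470 mol
q_rxn = −q_cal = -254.7928 kJ
ΔH = -254.7928 / 0.04470 = -5700 kJ/mol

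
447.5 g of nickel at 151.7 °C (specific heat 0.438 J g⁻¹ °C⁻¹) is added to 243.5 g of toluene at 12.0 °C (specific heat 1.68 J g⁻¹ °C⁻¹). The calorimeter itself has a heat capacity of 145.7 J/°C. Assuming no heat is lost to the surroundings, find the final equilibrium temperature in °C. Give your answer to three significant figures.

T_f = 48.5 °C

Heat lost by nickel = heat gained by toluene + calorimeter.
(447.5)(0.438)(151.7 − T) = [(243.5)(1.68) + 145.7](T − 12.0)
196.005 (151.7 − T) = 554.78 (T − 12.0)
29734 − 196.005 T = 554.78 T − 6657.4
36391.4 = 750.785 T
T = 48.47 °C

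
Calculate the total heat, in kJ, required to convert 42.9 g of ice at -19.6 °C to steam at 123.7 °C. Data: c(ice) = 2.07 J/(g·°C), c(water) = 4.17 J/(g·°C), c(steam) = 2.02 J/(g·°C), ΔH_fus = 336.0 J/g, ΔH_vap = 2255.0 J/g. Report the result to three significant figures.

q = 133 kJ

q1 (heat ice -19.6→0.0 °C): 42.9 × 2.07 × 19.6 = 1741 J
q2 (melt at 0 °C): 42.9 × 336.0 = 14414 J
q3 (heat water 0.0→100.0 °C): 42.9 × 4.17 × 100.0 = 17889 J
q4 (vaporize at 100 °C): 42.9 × 2255.0 = 96740 J
q5 (heat steam 100.0→123.7 °C): 42.9 × 2.02 × 23.7 = 2054 J
Total: 1741 + 14414 + 17889 + 96740 + 2054 = 132838 J = 133 kJ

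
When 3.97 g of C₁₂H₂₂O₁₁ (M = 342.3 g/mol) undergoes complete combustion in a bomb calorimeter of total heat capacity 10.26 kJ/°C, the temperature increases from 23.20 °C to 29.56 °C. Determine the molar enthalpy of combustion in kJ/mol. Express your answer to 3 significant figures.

ΔT = 29.56 − 23.20 = 6.36 °C
q_cal = C_cal × ΔT = 10.26 × 6.36 = 65.2536 kJ
n = 3.97 / 342.3 = 0.01160 mol
q_rxn = −q_cal = -65.2536 kJ
ΔH = -65.2536 / 0.01160 = -5625 kJ/mol

ΔH = -5630 kJ/mol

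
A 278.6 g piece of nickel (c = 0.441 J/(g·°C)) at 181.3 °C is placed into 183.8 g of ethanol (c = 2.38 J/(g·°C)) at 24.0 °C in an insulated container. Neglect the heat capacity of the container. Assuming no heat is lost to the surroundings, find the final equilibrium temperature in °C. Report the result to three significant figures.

T_f = 58.5 °C

Heat lost by nickel = heat gained by ethanol.
(278.6)(0.441)(181.3 − T) = (183.8)(2.38)(T − 24.0)
122.8626 (181.3 − T) = 437.444 (T − 24.0)
22275 − 122.8626 T = 437.444 T − 10499
32774 = 560.3066 T
T = 58.49 °C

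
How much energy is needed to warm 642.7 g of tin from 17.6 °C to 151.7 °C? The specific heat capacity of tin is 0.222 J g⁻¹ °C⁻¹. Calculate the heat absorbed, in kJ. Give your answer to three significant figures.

q = 19.1 kJ

q = m c ΔT = 642.7 × 0.222 × (151.7 − 17.6)
q = 642.7 × 0.222 × 134.1 = 19130 J = 19.1 kJ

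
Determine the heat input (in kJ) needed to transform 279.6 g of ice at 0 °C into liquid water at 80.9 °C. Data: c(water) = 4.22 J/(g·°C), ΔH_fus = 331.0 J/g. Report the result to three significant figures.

q = 188 kJ

q1 (melt at 0 °C): 279.6 × 331.0 = 92548 J
q2 (heat water 0.0→80.9 °C): 279.6 × 4.22 × 80.9 = 95455 J
Total: 92548 + 95455 = 188003 J = 188 kJ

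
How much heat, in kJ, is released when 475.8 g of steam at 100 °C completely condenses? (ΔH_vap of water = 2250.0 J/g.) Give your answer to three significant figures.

q = m × ΔH_vap = 475.8 × 2250.0 = 1071000 J = 1070 kJ

q = 1070 kJ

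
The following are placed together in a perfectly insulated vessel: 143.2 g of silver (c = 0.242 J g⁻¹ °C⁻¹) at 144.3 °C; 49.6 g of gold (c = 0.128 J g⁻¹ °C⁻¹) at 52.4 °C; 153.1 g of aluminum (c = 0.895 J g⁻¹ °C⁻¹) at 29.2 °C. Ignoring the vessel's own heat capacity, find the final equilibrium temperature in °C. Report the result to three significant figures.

T_f = 52.4 °C

Σ mᵢcᵢ(T − Tᵢ) = 0  ⇒  T = Σ mᵢcᵢTᵢ / Σ mᵢcᵢ
Σ mᵢcᵢ = 143.2×0.242 + 49.6×0.128 + 153.1×0.895 = 178.0277
Σ mᵢcᵢTᵢ = 34.6544×144.3 + 6.3488×52.4 + 137.0245×29.2 = 9334.4
T = 9334.4 / 178.0277 = 52.43 °C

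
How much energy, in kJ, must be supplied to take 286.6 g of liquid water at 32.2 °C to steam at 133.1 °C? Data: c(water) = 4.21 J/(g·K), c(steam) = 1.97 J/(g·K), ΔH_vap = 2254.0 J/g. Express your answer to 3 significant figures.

q1 (heat water 32.2→100.0 °C): 286.6 × 4.21 × 67.8 = 81807 J
q2 (vaporize at 100 °C): 286.6 × 2254.0 = 645996 J
q3 (heat steam 100.0→133.1 °C): 286.6 × 1.97 × 33.1 = 18688 J
Total: 81807 + 645996 + 18688 = 746491 J = 746 kJ

q = 746 kJ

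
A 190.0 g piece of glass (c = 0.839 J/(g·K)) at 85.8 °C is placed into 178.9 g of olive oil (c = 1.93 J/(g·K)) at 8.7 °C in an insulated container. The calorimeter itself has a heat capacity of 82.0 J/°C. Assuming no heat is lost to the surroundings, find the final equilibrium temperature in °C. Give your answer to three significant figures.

T_f = 29.6 °C

Heat lost by glass = heat gained by olive oil + calorimeter.
(190.0)(0.839)(85.8 − T) = [(178.9)(1.93) + 82.0](T − 8.7)
159.41 (85.8 − T) = 427.277 (T − 8.7)
13677 − 159.41 T = 427.277 T − 3717.3
17394.3 = 586.687 T
T = 29.648 °C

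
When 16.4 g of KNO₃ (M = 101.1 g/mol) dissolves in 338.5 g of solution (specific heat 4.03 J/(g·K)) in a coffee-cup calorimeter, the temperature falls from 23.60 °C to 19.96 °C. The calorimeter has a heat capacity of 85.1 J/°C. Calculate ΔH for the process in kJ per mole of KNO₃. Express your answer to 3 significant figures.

|ΔT| = |19.96 − 23.60| = 3.64 °C
|q_surr| = (338.5 × 4.03 + 85.1) × 3.64 = 1449.255 × 3.64 = 5275 J
n(KNO₃) = 16.4 / 101.1 = 0.1622 mol
Temperature fell, so q_rxn = +|q_surr| = 5.275 kJ
ΔH = q_rxn / n = 32.52 kJ/mol

ΔH = 32.5 kJ/mol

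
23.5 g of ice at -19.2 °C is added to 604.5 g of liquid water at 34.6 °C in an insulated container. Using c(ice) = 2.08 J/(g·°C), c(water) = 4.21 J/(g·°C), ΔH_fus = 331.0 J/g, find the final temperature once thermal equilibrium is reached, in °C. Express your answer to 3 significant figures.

T_f = 30.0 °C

Heat to bring ice to 0 °C and melt it: q₁ = 23.5×2.08×19.2 + 23.5×331.0 = 8717.0 J
Heat the water can supply cooling to 0 °C: 604.5×4.21×34.6 = 88055.1 J > q₁, so all ice melts.
Energy balance: 604.5×4.21×(34.6 − T) = 8717.0 + 23.5×4.21×(T − 0)
2544.945(34.6 − T) = 8717.0 + 98.935 T
88055.1 − 8717.0 = 2643.880 T
T = 79338.1 / 2643.880 = 30.01 °C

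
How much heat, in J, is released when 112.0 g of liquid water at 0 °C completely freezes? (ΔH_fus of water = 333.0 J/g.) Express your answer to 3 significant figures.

q = m × ΔH_fus = 112.0 × 333.0 = 37300 J

q = 37300 J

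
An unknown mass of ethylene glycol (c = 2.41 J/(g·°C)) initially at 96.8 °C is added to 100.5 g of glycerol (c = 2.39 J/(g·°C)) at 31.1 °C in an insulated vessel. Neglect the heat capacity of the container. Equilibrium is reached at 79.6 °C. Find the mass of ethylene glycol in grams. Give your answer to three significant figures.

q_gained = (100.5 × 2.39) × (79.6 − 31.1) = 11650 J
q_lost = m × 2.41 × (96.8 − 79.6) = 41.452 m
m = 11650 / 41.452 = 281 g

m = 281 g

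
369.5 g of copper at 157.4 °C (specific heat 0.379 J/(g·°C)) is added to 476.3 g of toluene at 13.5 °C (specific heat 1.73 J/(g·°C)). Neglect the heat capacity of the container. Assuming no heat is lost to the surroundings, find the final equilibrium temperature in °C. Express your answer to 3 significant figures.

Heat lost by copper = heat gained by toluene.
(369.5)(0.379)(157.4 − T) = (476.3)(1.73)(T − 13.5)
140.0405 (157.4 − T) = 823.999 (T − 13.5)
22042 − 140.0405 T = 823.999 T − 11124
33166 = 964.0395 T
T = 34.40 °C

T_f = 34.4 °C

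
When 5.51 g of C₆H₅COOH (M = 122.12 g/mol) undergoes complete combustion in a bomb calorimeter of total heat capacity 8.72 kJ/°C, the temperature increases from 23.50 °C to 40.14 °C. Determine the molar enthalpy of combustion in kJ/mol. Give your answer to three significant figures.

ΔT = 40.14 − 23.50 = 16.64 °C
q_cal = C_cal × ΔT = 8.72 × 16.64 = 145.1008 kJ
n = 5.51 / 122.12 = 0.04512 mol
q_rxn = −q_cal = -145.1008 kJ
ΔH = -145.1008 / 0.04512 = -3216 kJ/mol

ΔH = -3220 kJ/mol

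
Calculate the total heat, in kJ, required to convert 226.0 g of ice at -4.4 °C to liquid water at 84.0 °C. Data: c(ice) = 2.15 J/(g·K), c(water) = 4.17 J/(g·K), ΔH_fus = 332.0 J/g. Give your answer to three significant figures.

q1 (heat ice -4.4→0.0 °C): 226.0 × 2.15 × 4.4 = 2138 J
q2 (melt at 0 °C): 226.0 × 332.0 = 75032 J
q3 (heat water 0.0→84.0 °C): 226.0 × 4.17 × 84.0 = 79163 J
Total: 2138 + 75032 + 79163 = 156333 J = 156 kJ

q = 156 kJ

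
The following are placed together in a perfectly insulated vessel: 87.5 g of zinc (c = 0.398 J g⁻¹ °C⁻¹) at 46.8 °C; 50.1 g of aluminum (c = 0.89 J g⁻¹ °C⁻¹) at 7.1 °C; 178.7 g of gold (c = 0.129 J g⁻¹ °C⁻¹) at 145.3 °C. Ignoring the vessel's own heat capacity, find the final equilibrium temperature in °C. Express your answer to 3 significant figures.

T_f = 51.7 °C

Σ mᵢcᵢ(T − Tᵢ) = 0  ⇒  T = Σ mᵢcᵢTᵢ / Σ mᵢcᵢ
Σ mᵢcᵢ = 87.5×0.398 + 50.1×0.89 + 178.7×0.129 = 102.4663
Σ mᵢcᵢTᵢ = 34.825×46.8 + 44.589×7.1 + 23.0523×145.3 = 5295.9
T = 5295.9 / 102.4663 = 51.68 °C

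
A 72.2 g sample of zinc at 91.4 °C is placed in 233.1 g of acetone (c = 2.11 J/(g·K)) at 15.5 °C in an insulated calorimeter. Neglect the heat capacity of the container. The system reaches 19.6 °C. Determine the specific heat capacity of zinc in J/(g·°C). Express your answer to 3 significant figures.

q_gained = (233.1 × 2.11) × (19.6 − 15.5) = 2017 J
q_lost = 72.2 × c × (91.4 − 19.6) = 5183.96 c
Set equal: c = 2017 / 5183.96 = 0.389 J/(g·°C)

c = 0.389 J/(g·°C)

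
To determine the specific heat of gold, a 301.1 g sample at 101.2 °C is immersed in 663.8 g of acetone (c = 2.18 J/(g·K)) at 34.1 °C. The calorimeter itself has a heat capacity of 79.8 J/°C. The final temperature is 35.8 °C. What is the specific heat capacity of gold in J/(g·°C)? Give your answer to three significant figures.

c = 0.132 J/(g·°C)

q_gained = (663.8 × 2.18 + 79.8) × (35.8 − 34.1) = 2596 J
q_lost = 301.1 × c × (101.2 − 35.8) = 19691.94 c
Set equal: c = 2596 / 19691.94 = 0.132 J/(g·°C)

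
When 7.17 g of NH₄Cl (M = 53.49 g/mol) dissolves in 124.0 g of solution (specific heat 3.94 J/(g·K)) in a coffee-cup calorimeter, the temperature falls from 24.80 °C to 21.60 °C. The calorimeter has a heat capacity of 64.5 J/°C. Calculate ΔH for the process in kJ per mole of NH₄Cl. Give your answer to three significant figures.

|ΔT| = |21.60 − 24.80| = 3.20 °C
|q_surr| = (124.0 × 3.94 + 64.5) × 3.20 = 553.06 × 3.20 = 1770 J
n(NH₄Cl) = 7.17 / 53.49 = 0.1340 mol
Temperature fell, so q_rxn = +|q_surr| = 1.770 kJ
ΔH = q_rxn / n = 13.21 kJ/mol

ΔH = 13.2 kJ/mol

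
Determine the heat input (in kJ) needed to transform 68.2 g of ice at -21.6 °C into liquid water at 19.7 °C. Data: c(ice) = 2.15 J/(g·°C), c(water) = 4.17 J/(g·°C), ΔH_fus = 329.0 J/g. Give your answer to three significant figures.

q = 31.2 kJ

q1 (heat ice -21.6→0.0 °C): 68.2 × 2.15 × 21.6 = 3167 J
q2 (melt at 0 °C): 68.2 × 329.0 = 22438 J
q3 (heat water 0.0→19.7 °C): 68.2 × 4.17 × 19.7 = 5603 J
Total: 3167 + 22438 + 5603 = 31208 J = 31.2 kJ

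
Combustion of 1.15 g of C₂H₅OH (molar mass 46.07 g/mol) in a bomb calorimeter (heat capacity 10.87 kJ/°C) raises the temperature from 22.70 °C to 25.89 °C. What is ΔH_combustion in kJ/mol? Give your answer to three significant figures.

ΔH = -1390 kJ/mol

ΔT = 25.89 − 22.70 = 3.19 °C
q_cal = C_cal × ΔT = 10.87 × 3.19 = 34.6753 kJ
n = 1.15 / 46.07 = 0.02496 mol
q_rxn = −q_cal = -34.6753 kJ
ΔH = -34.6753 / 0.02496 = -1389 kJ/mol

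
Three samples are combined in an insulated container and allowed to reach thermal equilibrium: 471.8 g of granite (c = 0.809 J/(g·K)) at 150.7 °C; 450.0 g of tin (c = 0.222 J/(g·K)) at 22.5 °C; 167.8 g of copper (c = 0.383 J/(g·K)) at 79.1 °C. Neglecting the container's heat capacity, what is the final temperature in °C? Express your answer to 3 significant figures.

Σ mᵢcᵢ(T − Tᵢ) = 0  ⇒  T = Σ mᵢcᵢTᵢ / Σ mᵢcᵢ
Σ mᵢcᵢ = 471.8×0.809 + 450.0×0.222 + 167.8×0.383 = 545.8536
Σ mᵢcᵢTᵢ = 381.6862×150.7 + 99.9×22.5 + 64.2674×79.1 = 64851
T = 64851 / 545.8536 = 118.8 °C

T_f = 119 °C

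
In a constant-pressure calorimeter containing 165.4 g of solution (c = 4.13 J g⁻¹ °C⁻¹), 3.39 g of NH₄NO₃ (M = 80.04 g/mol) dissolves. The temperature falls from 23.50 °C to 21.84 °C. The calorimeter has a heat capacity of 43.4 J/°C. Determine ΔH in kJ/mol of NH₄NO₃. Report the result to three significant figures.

ΔH = 28.5 kJ/mol

|ΔT| = |21.84 − 23.50| = 1.66 °C
|q_surr| = (165.4 × 4.13 + 43.4) × 1.66 = 726.502 × 1.66 = 1206 J
n(NH₄NO₃) = 3.39 / 80.04 = 0.04235 mol
Temperature fell, so q_rxn = +|q_surr| = 1.206 kJ
ΔH = q_rxn / n = 28.48 kJ/mol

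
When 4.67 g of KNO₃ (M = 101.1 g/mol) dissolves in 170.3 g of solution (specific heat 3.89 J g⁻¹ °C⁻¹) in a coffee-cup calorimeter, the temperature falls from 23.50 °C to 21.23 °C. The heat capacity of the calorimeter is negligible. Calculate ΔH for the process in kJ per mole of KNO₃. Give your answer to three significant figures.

ΔH = 32.6 kJ/mol

|ΔT| = |21.23 − 23.50| = 2.27 °C
|q_surr| = (170.3 × 3.89) × 2.27 = 662.467 × 2.27 = 1504 J
n(KNO₃) = 4.67 / 101.1 = 0.04619 mol
Temperature fell, so q_rxn = +|q_surr| = 1.504 kJ
ΔH = q_rxn / n = 32.56 kJ/mol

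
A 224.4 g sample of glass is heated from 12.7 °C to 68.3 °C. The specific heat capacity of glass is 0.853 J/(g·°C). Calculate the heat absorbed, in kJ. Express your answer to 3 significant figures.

q = 10.6 kJ

q = m c ΔT = 224.4 × 0.853 × (68.3 − 12.7)
q = 224.4 × 0.853 × 55.6 = 10640 J = 10.6 kJ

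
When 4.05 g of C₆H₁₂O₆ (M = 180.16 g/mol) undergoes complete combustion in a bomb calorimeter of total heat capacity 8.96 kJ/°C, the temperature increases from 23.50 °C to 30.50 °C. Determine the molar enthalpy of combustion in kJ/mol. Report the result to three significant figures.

ΔT = 30.50 − 23.50 = 7.00 °C
q_cal = C_cal × ΔT = 8.96 × 7.00 = 62.72 kJ
n = 4.05 / 180.16 = 0.02248 mol
q_rxn = −q_cal = -62.72 kJ
ΔH = -62.72 / 0.02248 = -2790 kJ/mol

ΔH = -2790 kJ/mol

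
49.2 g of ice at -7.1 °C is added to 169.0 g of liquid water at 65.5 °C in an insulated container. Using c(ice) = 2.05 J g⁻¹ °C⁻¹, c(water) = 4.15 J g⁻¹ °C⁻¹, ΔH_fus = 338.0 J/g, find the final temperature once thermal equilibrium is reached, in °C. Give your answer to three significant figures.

Heat to bring ice to 0 °C and melt it: q₁ = 49.2×2.05×7.1 + 49.2×338.0 = 17346 J
Heat the water can supply cooling to 0 °C: 169.0×4.15×65.5 = 45938.4 J > q₁, so all ice melts.
Energy balance: 169.0×4.15×(65.5 − T) = 17346 + 49.2×4.15×(T − 0)
701.35(65.5 − T) = 17346 + 204.18 T
45938.4 − 17346 = 905.53 T
T = 28592.4 / 905.53 = 31.58 °C

T_f = 31.6 °C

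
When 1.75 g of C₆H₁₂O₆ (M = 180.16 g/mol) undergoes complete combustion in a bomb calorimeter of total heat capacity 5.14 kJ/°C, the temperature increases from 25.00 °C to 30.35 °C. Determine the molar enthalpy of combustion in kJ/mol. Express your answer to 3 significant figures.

ΔT = 30.35 − 25.00 = 5.35 °C
q_cal = C_cal × ΔT = 5.14 × 5.35 = 27.499 kJ
n = 1.75 / 180.16 = 0.009714 mol
q_rxn = −q_cal = -27.499 kJ
ΔH = -27.499 / 0.009714 = -2831 kJ/mol

ΔH = -2830 kJ/mol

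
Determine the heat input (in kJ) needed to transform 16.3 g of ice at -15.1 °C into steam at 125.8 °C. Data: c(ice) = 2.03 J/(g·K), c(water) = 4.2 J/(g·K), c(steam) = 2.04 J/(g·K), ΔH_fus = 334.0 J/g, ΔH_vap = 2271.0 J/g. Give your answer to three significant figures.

q1 (heat ice -15.1→0.0 °C): 16.3 × 2.03 × 15.1 = 500 J
q2 (melt at 0 °C): 16.3 × 334.0 = 5444 J
q3 (heat water 0.0→100.0 °C): 16.3 × 4.2 × 100.0 = 6846 J
q4 (vaporize at 100 °C): 16.3 × 2271.0 = 37017 J
q5 (heat steam 100.0→125.8 °C): 16.3 × 2.04 × 25.8 = 858 J
Total: 500 + 5444 + 6846 + 37017 + 858 = 50665 J = 50.7 kJ

q = 50.7 kJ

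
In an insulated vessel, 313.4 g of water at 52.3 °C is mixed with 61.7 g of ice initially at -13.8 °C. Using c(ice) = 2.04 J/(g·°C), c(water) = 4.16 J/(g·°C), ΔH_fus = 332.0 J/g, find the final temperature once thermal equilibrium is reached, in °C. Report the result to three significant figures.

T_f = 29.5 °C

Heat to bring ice to 0 °C and melt it: q₁ = 61.7×2.04×13.8 + 61.7×332.0 = 22221 J
Heat the water can supply cooling to 0 °C: 313.4×4.16×52.3 = 68185.8 J > q₁, so all ice melts.
Energy balance: 313.4×4.16×(52.3 − T) = 22221 + 61.7×4.16×(T − 0)
1303.744(52.3 − T) = 22221 + 256.672 T
68185.8 − 22221 = 1560.416 T
T = 45964.8 / 1560.416 = 29.46 °C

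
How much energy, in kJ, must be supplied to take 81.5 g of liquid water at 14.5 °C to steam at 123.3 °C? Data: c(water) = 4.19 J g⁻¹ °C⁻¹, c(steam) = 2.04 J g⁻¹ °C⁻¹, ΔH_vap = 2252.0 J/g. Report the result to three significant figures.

q1 (heat water 14.5→100.0 °C): 81.5 × 4.19 × 85.5 = 29197 J
q2 (vaporize at 100 °C): 81.5 × 2252.0 = 183538 J
q3 (heat steam 100.0→123.3 °C): 81.5 × 2.04 × 23.3 = 3874 J
Total: 29197 + 183538 + 3874 = 216609 J = 217 kJ

q = 217 kJ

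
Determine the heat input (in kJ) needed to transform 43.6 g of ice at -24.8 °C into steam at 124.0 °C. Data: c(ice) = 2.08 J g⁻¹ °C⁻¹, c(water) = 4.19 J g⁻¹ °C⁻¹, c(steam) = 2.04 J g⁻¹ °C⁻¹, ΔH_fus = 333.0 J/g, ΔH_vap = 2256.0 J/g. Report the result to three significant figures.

q1 (heat ice -24.8→0.0 °C): 43.6 × 2.08 × 24.8 = 2249 J
q2 (melt at 0 °C): 43.6 × 333.0 = 14519 J
q3 (heat water 0.0→100.0 °C): 43.6 × 4.19 × 100.0 = 18268 J
q4 (vaporize at 100 °C): 43.6 × 2256.0 = 98362 J
q5 (heat steam 100.0→124.0 °C): 43.6 × 2.04 × 24.0 = 2135 J
Total: 2249 + 14519 + 18268 + 98362 + 2135 = 135533 J = 136 kJ

q = 136 kJ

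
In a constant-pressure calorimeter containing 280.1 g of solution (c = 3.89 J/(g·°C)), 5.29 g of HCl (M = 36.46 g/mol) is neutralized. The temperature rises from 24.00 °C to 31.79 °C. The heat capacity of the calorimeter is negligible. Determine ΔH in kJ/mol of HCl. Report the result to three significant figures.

ΔH = -58.5 kJ/mol

|ΔT| = |31.79 − 24.00| = 7.79 °C
|q_surr| = (280.1 × 3.89) × 7.79 = 1089.589 × 7.79 = 8488 J
n(HCl) = 5.29 / 36.46 = 0.1451 mol
Temperature rose, so q_rxn = −|q_surr| = -8.488 kJ
ΔH = q_rxn / n = -58.50 kJ/mol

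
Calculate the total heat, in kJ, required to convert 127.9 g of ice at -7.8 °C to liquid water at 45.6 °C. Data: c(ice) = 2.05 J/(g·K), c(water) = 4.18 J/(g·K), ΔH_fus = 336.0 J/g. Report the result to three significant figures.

q = 69.4 kJ

q1 (heat ice -7.8→0.0 °C): 127.9 × 2.05 × 7.8 = 2045 J
q2 (melt at 0 °C): 127.9 × 336.0 = 42974 J
q3 (heat water 0.0→45.6 °C): 127.9 × 4.18 × 45.6 = 24379 J
Total: 2045 + 42974 + 24379 = 69398 J = 69.4 kJ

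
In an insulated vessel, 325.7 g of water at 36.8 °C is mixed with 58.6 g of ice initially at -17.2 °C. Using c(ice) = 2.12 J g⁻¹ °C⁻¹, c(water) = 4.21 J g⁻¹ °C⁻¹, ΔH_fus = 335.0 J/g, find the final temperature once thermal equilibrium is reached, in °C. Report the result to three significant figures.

T_f = 17.7 °C

Heat to bring ice to 0 °C and melt it: q₁ = 58.6×2.12×17.2 + 58.6×335.0 = 21768 J
Heat the water can supply cooling to 0 °C: 325.7×4.21×36.8 = 50460.0 J > q₁, so all ice melts.
Energy balance: 325.7×4.21×(36.8 − T) = 21768 + 58.6×4.21×(T − 0)
1371.197(36.8 − T) = 21768 + 246.706 T
50460.0 − 21768 = 1617.903 T
T = 28692.0 / 1617.903 = 17.73 °C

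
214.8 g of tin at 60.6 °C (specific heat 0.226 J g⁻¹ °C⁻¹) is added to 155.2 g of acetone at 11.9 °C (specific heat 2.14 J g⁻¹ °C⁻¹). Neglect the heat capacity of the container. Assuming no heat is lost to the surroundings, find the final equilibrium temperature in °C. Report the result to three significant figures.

Heat lost by tin = heat gained by acetone.
(214.8)(0.226)(60.6 − T) = (155.2)(2.14)(T − 11.9)
48.5448 (60.6 − T) = 332.128 (T − 11.9)
2941.8 − 48.5448 T = 332.128 T − 3952.3
6894.1 = 380.6728 T
T = 18.11 °C

T_f = 18.1 °C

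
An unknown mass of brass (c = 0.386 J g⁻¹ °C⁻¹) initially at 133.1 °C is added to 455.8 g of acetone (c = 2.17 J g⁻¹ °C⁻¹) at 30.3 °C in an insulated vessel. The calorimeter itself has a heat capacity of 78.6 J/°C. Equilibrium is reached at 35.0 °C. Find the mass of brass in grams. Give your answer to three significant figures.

q_gained = (455.8 × 2.17 + 78.6) × (35.0 − 30.3) = 5018 J
q_lost = m × 0.386 × (133.1 − 35.0) = 37.8666 m
m = 5018 / 37.8666 = 133 g

m = 133 g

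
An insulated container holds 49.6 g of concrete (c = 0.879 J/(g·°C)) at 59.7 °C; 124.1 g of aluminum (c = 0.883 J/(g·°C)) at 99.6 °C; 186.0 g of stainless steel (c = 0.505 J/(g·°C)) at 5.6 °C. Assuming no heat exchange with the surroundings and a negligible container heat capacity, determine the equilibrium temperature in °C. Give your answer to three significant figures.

Σ mᵢcᵢ(T − Tᵢ) = 0  ⇒  T = Σ mᵢcᵢTᵢ / Σ mᵢcᵢ
Σ mᵢcᵢ = 49.6×0.879 + 124.1×0.883 + 186.0×0.505 = 247.1087
Σ mᵢcᵢTᵢ = 43.5984×59.7 + 109.5803×99.6 + 93.93×5.6 = 14043
T = 14043 / 247.1087 = 56.83 °C

T_f = 56.8 °C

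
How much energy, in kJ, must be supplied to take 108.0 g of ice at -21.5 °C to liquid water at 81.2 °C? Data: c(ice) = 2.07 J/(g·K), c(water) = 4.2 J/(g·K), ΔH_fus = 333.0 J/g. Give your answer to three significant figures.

q1 (heat ice -21.5→0.0 °C): 108.0 × 2.07 × 21.5 = 4807 J
q2 (melt at 0 °C): 108.0 × 333.0 = 35964 J
q3 (heat water 0.0→81.2 °C): 108.0 × 4.2 × 81.2 = 36832 J
Total: 4807 + 35964 + 36832 = 77603 J = 77.6 kJ

q = 77.6 kJ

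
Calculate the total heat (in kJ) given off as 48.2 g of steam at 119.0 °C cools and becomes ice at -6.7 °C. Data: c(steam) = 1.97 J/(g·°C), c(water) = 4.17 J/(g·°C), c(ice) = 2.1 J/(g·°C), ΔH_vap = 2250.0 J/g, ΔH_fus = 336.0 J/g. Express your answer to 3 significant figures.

q1 (cool steam 119.0→100 °C): 48.2 × 1.97 × 19.0 = 1804 J
q2 (condense at 100 °C): 48.2 × 2250.0 = 108450 J
q3 (cool water 100→0 °C): 48.2 × 4.17 × 100.0 = 20099 J
q4 (freeze at 0 °C): 48.2 × 336.0 = 16195 J
q5 (cool ice 0→-6.7 °C): 48.2 × 2.1 × 6.7 = 678 J
Total: 1804 + 108450 + 20099 + 16195 + 678 = 147226 J = 147 kJ

q = 147 kJ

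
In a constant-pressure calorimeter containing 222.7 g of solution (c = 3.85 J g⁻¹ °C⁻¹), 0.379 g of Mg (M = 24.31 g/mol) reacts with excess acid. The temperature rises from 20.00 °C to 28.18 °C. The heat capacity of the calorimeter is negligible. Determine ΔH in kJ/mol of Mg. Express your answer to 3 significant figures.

|ΔT| = |28.18 − 20.00| = 8.18 °C
|q_surr| = (222.7 × 3.85) × 8.18 = 857.395 × 8.18 = 7013 J
n(Mg) = 0.379 / 24.31 = 0.01559 mol
Temperature rose, so q_rxn = −|q_surr| = -7.013 kJ
ΔH = q_rxn / n = -449.8 kJ/mol

ΔH = -450 kJ/mol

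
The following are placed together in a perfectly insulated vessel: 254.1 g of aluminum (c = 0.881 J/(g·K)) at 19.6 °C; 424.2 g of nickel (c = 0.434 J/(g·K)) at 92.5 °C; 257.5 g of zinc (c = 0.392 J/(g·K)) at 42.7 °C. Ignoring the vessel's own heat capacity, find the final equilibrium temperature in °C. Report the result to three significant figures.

T_f = 50.6 °C

Σ mᵢcᵢ(T − Tᵢ) = 0  ⇒  T = Σ mᵢcᵢTᵢ / Σ mᵢcᵢ
Σ mᵢcᵢ = 254.1×0.881 + 424.2×0.434 + 257.5×0.392 = 508.9049
Σ mᵢcᵢTᵢ = 223.8621×19.6 + 184.1028×92.5 + 100.94×42.7 = 25727
T = 25727 / 508.9049 = 50.55 °C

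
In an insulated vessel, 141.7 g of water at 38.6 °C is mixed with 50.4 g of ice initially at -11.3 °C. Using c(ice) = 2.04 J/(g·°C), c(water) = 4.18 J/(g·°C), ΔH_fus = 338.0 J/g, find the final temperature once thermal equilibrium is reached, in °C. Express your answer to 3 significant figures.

T_f = 5.81 °C

Heat to bring ice to 0 °C and melt it: q₁ = 50.4×2.04×11.3 + 50.4×338.0 = 18197 J
Heat the water can supply cooling to 0 °C: 141.7×4.18×38.6 = 22863.0 J > q₁, so all ice melts.
Energy balance: 141.7×4.18×(38.6 − T) = 18197 + 50.4×4.18×(T − 0)
592.306(38.6 − T) = 18197 + 210.672 T
22863.0 − 18197 = 802.978 T
T = 4666.0 / 802.978 = 5.811 °C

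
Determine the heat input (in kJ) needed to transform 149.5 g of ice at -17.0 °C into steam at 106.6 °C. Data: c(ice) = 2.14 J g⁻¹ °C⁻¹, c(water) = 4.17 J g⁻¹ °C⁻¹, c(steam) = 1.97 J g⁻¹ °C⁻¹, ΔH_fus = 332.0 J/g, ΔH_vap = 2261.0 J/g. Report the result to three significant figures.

q = 457 kJ

q1 (heat ice -17.0→0.0 °C): 149.5 × 2.14 × 17.0 = 5439 J
q2 (melt at 0 °C): 149.5 × 332.0 = 49634 J
q3 (heat water 0.0→100.0 °C): 149.5 × 4.17 × 100.0 = 62342 J
q4 (vaporize at 100 °C): 149.5 × 2261.0 = 338020 J
q5 (heat steam 100.0→106.6 °C): 149.5 × 1.97 × 6.6 = 1944 J
Total: 5439 + 49634 + 62342 + 338020 + 1944 = 457379 J = 457 kJ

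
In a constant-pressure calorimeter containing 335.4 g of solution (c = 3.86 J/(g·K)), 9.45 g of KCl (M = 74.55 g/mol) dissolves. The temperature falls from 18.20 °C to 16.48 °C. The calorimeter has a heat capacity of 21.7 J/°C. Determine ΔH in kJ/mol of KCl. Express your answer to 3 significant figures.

|ΔT| = |16.48 − 18.20| = 1.72 °C
|q_surr| = (335.4 × 3.86 + 21.7) × 1.72 = 1316.344 × 1.72 = 2264 J
n(KCl) = 9.45 / 74.55 = 0.1268 mol
Temperature fell, so q_rxn = +|q_surr| = 2.264 kJ
ΔH = q_rxn / n = 17.85 kJ/mol

ΔH = 17.9 kJ/mol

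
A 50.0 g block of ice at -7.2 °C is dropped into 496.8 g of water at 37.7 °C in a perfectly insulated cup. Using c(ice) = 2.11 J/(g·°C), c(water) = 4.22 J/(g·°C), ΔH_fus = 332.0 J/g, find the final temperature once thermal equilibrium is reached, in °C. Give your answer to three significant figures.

T_f = 26.7 °C

Heat to bring ice to 0 °C and melt it: q₁ = 50.0×2.11×7.2 + 50.0×332.0 = 17360 J
Heat the water can supply cooling to 0 °C: 496.8×4.22×37.7 = 79037.9 J > q₁, so all ice melts.
Energy balance: 496.8×4.22×(37.7 − T) = 17360 + 50.0×4.22×(T − 0)
2096.496(37.7 − T) = 17360 + 211 T
79037.9 − 17360 = 2307.496 T
T = 61677.9 / 2307.496 = 26.73 °C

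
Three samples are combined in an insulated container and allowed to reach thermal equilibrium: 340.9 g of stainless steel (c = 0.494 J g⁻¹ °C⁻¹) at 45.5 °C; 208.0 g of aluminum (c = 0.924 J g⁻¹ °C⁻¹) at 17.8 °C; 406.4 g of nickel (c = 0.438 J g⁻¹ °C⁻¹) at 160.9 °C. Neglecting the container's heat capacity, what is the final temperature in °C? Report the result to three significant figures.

T_f = 73.8 °C

Σ mᵢcᵢ(T − Tᵢ) = 0  ⇒  T = Σ mᵢcᵢTᵢ / Σ mᵢcᵢ
Σ mᵢcᵢ = 340.9×0.494 + 208.0×0.924 + 406.4×0.438 = 538.5998
Σ mᵢcᵢTᵢ = 168.4046×45.5 + 192.192×17.8 + 178.0032×160.9 = 39724
T = 39724 / 538.5998 = 73.75 °C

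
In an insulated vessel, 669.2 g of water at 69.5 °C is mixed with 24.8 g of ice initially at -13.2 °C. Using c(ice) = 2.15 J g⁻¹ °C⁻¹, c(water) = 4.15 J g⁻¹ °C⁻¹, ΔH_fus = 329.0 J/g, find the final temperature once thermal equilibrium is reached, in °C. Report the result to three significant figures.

T_f = 63.9 °C

Heat to bring ice to 0 °C and melt it: q₁ = 24.8×2.15×13.2 + 24.8×329.0 = 8863.0 J
Heat the water can supply cooling to 0 °C: 669.2×4.15×69.5 = 193014 J > q₁, so all ice melts.
Energy balance: 669.2×4.15×(69.5 − T) = 8863.0 + 24.8×4.15×(T − 0)
2777.18(69.5 − T) = 8863.0 + 102.92 T
193014 − 8863.0 = 2880.10 T
T = 184151.0 / 2880.10 = 63.94 °C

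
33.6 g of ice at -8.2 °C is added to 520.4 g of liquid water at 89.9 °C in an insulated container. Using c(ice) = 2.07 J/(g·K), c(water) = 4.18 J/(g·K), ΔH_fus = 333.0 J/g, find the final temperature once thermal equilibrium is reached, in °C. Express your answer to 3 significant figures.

Heat to bring ice to 0 °C and melt it: q₁ = 33.6×2.07×8.2 + 33.6×333.0 = 11759 J
Heat the water can supply cooling to 0 °C: 520.4×4.18×89.9 = 195557 J > q₁, so all ice melts.
Energy balance: 520.4×4.18×(89.9 − T) = 11759 + 33.6×4.18×(T − 0)
2175.272(89.9 − T) = 11759 + 140.448 T
195557 − 11759 = 2315.720 T
T = 183798 / 2315.720 = 79.37 °C

T_f = 79.4 °C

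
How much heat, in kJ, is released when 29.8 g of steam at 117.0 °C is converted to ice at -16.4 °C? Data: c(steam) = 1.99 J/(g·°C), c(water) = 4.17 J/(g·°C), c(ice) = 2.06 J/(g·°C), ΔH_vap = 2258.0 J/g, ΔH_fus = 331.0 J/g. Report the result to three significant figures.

q = 91.6 kJ

q1 (cool steam 117.0→100 °C): 29.8 × 1.99 × 17.0 = 1008 J
q2 (condense at 100 °C): 29.8 × 2258.0 = 67288 J
q3 (cool water 100→0 °C): 29.8 × 4.17 × 100.0 = 12427 J
q4 (freeze at 0 °C): 29.8 × 331.0 = 9864 J
q5 (cool ice 0→-16.4 °C): 29.8 × 2.06 × 16.4 = 1007 J
Total: 1008 + 67288 + 12427 + 9864 + 1007 = 91594 J = 91.6 kJ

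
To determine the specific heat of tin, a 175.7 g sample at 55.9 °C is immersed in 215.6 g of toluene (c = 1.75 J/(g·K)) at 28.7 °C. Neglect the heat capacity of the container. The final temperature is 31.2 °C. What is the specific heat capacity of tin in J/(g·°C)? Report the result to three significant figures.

c = 0.217 J/(g·°C)

q_gained = (215.6 × 1.75) × (31.2 − 28.7) = 943.3 J
q_lost = 175.7 × c × (55.9 − 31.2) = 4339.79 c
Set equal: c = 943.3 / 4339.79 = 0.217 J/(g·°C)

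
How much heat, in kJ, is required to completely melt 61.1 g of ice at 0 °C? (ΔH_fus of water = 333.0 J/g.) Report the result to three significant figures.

q = 20.3 kJ

q = m × ΔH_fus = 61.1 × 333.0 = 20346 J = 20.3 kJ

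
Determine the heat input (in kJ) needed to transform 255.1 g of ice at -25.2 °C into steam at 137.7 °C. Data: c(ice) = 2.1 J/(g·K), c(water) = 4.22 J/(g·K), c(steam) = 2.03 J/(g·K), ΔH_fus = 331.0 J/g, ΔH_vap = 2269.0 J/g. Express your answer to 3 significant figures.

q1 (heat ice -25.2→0.0 °C): 255.1 × 2.1 × 25.2 = 13500 J
q2 (melt at 0 °C): 255.1 × 331.0 = 84438 J
q3 (heat water 0.0→100.0 °C): 255.1 × 4.22 × 100.0 = 107652 J
q4 (vaporize at 100 °C): 255.1 × 2269.0 = 578822 J
q5 (heat steam 100.0→137.7 °C): 255.1 × 2.03 × 37.7 = 19523 J
Total: 13500 + 84438 + 107652 + 578822 + 19523 = 803935 J = 804 kJ

q = 804 kJ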